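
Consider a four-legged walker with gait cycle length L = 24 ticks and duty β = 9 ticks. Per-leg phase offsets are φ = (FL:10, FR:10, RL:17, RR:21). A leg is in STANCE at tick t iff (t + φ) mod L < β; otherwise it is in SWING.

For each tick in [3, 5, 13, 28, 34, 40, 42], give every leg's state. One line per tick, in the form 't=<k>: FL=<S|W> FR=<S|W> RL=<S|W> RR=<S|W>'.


t=3: FL=W FR=W RL=W RR=S
t=5: FL=W FR=W RL=W RR=S
t=13: FL=W FR=W RL=S RR=W
t=28: FL=W FR=W RL=W RR=S
t=34: FL=W FR=W RL=S RR=S
t=40: FL=S FR=S RL=W RR=W
t=42: FL=S FR=S RL=W RR=W

t=3: phase=(13,13,20,0) vs β=9 → FL=W FR=W RL=W RR=S
t=5: phase=(15,15,22,2) vs β=9 → FL=W FR=W RL=W RR=S
t=13: phase=(23,23,6,10) vs β=9 → FL=W FR=W RL=S RR=W
t=28: phase=(14,14,21,1) vs β=9 → FL=W FR=W RL=W RR=S
t=34: phase=(20,20,3,7) vs β=9 → FL=W FR=W RL=S RR=S
t=40: phase=(2,2,9,13) vs β=9 → FL=S FR=S RL=W RR=W
t=42: phase=(4,4,11,15) vs β=9 → FL=S FR=S RL=W RR=W


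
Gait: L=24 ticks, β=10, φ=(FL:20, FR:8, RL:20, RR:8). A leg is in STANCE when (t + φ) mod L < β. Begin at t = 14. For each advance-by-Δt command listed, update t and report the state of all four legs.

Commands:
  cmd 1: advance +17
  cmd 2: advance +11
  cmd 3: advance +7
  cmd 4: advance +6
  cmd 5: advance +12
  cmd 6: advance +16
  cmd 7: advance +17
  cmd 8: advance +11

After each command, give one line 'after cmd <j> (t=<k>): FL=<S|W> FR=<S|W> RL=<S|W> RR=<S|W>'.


start t=14: FL=W FR=W RL=W RR=W
cmd 1: advance +17 → t=31, phase=(3,15,3,15) → FL=S FR=W RL=S RR=W
cmd 2: advance +11 → t=42, phase=(14,2,14,2) → FL=W FR=S RL=W RR=S
cmd 3: advance +7 → t=49, phase=(21,9,21,9) → FL=W FR=S RL=W RR=S
cmd 4: advance +6 → t=55, phase=(3,15,3,15) → FL=S FR=W RL=S RR=W
cmd 5: advance +12 → t=67, phase=(15,3,15,3) → FL=W FR=S RL=W RR=S
cmd 6: advance +16 → t=83, phase=(7,19,7,19) → FL=S FR=W RL=S RR=W
cmd 7: advance +17 → t=100, phase=(0,12,0,12) → FL=S FR=W RL=S RR=W
cmd 8: advance +11 → t=111, phase=(11,23,11,23) → FL=W FR=W RL=W RR=W

after cmd 1 (t=31): FL=S FR=W RL=S RR=W
after cmd 2 (t=42): FL=W FR=S RL=W RR=S
after cmd 3 (t=49): FL=W FR=S RL=W RR=S
after cmd 4 (t=55): FL=S FR=W RL=S RR=W
after cmd 5 (t=67): FL=W FR=S RL=W RR=S
after cmd 6 (t=83): FL=S FR=W RL=S RR=W
after cmd 7 (t=100): FL=S FR=W RL=S RR=W
after cmd 8 (t=111): FL=W FR=W RL=W RR=W


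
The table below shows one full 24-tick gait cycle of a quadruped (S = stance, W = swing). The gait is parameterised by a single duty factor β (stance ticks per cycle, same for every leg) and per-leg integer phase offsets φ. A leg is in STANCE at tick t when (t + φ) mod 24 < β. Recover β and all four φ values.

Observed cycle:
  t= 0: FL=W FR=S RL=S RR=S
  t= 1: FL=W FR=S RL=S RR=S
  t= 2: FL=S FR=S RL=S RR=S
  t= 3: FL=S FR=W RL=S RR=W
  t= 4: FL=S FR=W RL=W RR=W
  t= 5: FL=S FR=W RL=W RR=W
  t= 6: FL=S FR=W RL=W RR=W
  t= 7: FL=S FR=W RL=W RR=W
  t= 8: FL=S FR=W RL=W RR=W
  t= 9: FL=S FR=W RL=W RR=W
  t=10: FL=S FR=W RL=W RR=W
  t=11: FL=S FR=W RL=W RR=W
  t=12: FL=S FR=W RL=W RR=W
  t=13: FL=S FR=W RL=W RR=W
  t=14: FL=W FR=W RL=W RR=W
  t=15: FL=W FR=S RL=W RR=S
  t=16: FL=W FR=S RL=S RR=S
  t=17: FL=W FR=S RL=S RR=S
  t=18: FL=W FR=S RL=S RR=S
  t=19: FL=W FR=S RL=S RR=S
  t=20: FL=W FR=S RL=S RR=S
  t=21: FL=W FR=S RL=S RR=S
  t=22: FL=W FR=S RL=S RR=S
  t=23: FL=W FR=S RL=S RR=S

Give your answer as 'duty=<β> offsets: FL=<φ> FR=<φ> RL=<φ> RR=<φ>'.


duty=12 offsets: FL=22 FR=9 RL=8 RR=9

duty β = stance ticks per leg = 12
FL: stance ticks = 12; W→S at t=2 → φ=22
FR: stance ticks = 12; W→S at t=15 → φ=9
RL: stance ticks = 12; W→S at t=16 → φ=8
RR: stance ticks = 12; W→S at t=15 → φ=9


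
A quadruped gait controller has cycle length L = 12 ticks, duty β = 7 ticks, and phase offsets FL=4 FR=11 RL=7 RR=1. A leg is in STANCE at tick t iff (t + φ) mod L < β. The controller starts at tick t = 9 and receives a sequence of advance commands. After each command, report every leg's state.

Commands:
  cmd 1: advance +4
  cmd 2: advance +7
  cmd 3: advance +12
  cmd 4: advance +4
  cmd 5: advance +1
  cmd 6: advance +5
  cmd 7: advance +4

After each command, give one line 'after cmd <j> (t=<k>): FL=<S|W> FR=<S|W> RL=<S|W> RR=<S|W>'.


start t=9: FL=S FR=W RL=S RR=W
cmd 1: advance +4 → t=13, phase=(5,0,8,2) → FL=S FR=S RL=W RR=S
cmd 2: advance +7 → t=20, phase=(0,7,3,9) → FL=S FR=W RL=S RR=W
cmd 3: advance +12 → t=32, phase=(0,7,3,9) → FL=S FR=W RL=S RR=W
cmd 4: advance +4 → t=36, phase=(4,11,7,1) → FL=S FR=W RL=W RR=S
cmd 5: advance +1 → t=37, phase=(5,0,8,2) → FL=S FR=S RL=W RR=S
cmd 6: advance +5 → t=42, phase=(10,5,1,7) → FL=W FR=S RL=S RR=W
cmd 7: advance +4 → t=46, phase=(2,9,5,11) → FL=S FR=W RL=S RR=W

after cmd 1 (t=13): FL=S FR=S RL=W RR=S
after cmd 2 (t=20): FL=S FR=W RL=S RR=W
after cmd 3 (t=32): FL=S FR=W RL=S RR=W
after cmd 4 (t=36): FL=S FR=W RL=W RR=S
after cmd 5 (t=37): FL=S FR=S RL=W RR=S
after cmd 6 (t=42): FL=W FR=S RL=S RR=W
after cmd 7 (t=46): FL=S FR=W RL=S RR=W


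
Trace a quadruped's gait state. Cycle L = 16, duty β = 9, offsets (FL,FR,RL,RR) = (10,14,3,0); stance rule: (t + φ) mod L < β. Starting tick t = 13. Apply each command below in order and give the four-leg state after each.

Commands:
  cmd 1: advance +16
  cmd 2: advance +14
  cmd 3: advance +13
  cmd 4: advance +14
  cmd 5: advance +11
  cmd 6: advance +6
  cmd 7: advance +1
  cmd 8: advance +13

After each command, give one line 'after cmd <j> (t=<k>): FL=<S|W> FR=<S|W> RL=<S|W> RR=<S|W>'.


start t=13: FL=S FR=W RL=S RR=W
cmd 1: advance +16 → t=29, phase=(7,11,0,13) → FL=S FR=W RL=S RR=W
cmd 2: advance +14 → t=43, phase=(5,9,14,11) → FL=S FR=W RL=W RR=W
cmd 3: advance +13 → t=56, phase=(2,6,11,8) → FL=S FR=S RL=W RR=S
cmd 4: advance +14 → t=70, phase=(0,4,9,6) → FL=S FR=S RL=W RR=S
cmd 5: advance +11 → t=81, phase=(11,15,4,1) → FL=W FR=W RL=S RR=S
cmd 6: advance +6 → t=87, phase=(1,5,10,7) → FL=S FR=S RL=W RR=S
cmd 7: advance +1 → t=88, phase=(2,6,11,8) → FL=S FR=S RL=W RR=S
cmd 8: advance +13 → t=101, phase=(15,3,8,5) → FL=W FR=S RL=S RR=S

after cmd 1 (t=29): FL=S FR=W RL=S RR=W
after cmd 2 (t=43): FL=S FR=W RL=W RR=W
after cmd 3 (t=56): FL=S FR=S RL=W RR=S
after cmd 4 (t=70): FL=S FR=S RL=W RR=S
after cmd 5 (t=81): FL=W FR=W RL=S RR=S
after cmd 6 (t=87): FL=S FR=S RL=W RR=S
after cmd 7 (t=88): FL=S FR=S RL=W RR=S
after cmd 8 (t=101): FL=W FR=S RL=S RR=S


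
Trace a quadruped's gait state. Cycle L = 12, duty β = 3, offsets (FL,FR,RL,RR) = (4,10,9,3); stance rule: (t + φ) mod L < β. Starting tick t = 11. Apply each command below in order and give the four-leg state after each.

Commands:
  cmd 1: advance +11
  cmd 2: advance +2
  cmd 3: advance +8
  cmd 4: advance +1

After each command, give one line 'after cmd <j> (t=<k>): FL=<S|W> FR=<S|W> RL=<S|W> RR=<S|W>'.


after cmd 1 (t=22): FL=S FR=W RL=W RR=S
after cmd 2 (t=24): FL=W FR=W RL=W RR=W
after cmd 3 (t=32): FL=S FR=W RL=W RR=W
after cmd 4 (t=33): FL=S FR=W RL=W RR=S

start t=11: FL=W FR=W RL=W RR=S
cmd 1: advance +11 → t=22, phase=(2,8,7,1) → FL=S FR=W RL=W RR=S
cmd 2: advance +2 → t=24, phase=(4,10,9,3) → FL=W FR=W RL=W RR=W
cmd 3: advance +8 → t=32, phase=(0,6,5,11) → FL=S FR=W RL=W RR=W
cmd 4: advance +1 → t=33, phase=(1,7,6,0) → FL=S FR=W RL=W RR=S


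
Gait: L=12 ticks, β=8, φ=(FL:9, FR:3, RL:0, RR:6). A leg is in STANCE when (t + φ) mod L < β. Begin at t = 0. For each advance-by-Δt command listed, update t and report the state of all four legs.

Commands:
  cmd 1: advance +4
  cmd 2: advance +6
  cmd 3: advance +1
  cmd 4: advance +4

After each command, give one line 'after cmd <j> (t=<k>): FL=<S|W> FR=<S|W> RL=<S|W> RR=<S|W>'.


after cmd 1 (t=4): FL=S FR=S RL=S RR=W
after cmd 2 (t=10): FL=S FR=S RL=W RR=S
after cmd 3 (t=11): FL=W FR=S RL=W RR=S
after cmd 4 (t=15): FL=S FR=S RL=S RR=W

start t=0: FL=W FR=S RL=S RR=S
cmd 1: advance +4 → t=4, phase=(1,7,4,10) → FL=S FR=S RL=S RR=W
cmd 2: advance +6 → t=10, phase=(7,1,10,4) → FL=S FR=S RL=W RR=S
cmd 3: advance +1 → t=11, phase=(8,2,11,5) → FL=W FR=S RL=W RR=S
cmd 4: advance +4 → t=15, phase=(0,6,3,9) → FL=S FR=S RL=S RR=W


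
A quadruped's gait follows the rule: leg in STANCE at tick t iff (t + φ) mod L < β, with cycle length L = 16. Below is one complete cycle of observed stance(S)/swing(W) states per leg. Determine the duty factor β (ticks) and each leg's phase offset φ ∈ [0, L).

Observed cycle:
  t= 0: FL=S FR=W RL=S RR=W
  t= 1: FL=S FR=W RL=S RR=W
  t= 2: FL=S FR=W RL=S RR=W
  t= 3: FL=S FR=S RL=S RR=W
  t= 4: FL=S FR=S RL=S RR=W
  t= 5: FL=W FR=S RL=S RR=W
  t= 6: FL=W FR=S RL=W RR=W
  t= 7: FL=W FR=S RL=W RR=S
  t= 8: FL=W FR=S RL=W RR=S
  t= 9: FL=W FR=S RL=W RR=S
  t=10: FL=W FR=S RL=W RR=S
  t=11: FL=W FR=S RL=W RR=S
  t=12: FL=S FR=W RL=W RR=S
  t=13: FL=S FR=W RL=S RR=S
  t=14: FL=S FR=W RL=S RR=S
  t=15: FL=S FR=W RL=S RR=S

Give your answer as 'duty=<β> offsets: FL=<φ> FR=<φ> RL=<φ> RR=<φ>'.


duty=9 offsets: FL=4 FR=13 RL=3 RR=9

duty β = stance ticks per leg = 9
FL: stance ticks = 9; W→S at t=12 → φ=4
FR: stance ticks = 9; W→S at t=3 → φ=13
RL: stance ticks = 9; W→S at t=13 → φ=3
RR: stance ticks = 9; W→S at t=7 → φ=9


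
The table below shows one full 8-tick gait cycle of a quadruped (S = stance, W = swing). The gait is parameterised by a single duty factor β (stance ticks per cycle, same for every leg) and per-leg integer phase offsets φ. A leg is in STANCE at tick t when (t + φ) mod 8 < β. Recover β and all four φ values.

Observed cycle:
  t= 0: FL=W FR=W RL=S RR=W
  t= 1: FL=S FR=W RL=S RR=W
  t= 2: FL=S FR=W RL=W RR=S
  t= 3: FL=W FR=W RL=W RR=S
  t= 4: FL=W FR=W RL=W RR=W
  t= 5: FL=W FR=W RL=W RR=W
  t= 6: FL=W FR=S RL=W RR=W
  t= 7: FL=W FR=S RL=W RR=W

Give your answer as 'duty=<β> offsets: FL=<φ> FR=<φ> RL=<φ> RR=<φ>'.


duty β = stance ticks per leg = 2
FL: stance ticks = 2; W→S at t=1 → φ=7
FR: stance ticks = 2; W→S at t=6 → φ=2
RL: stance ticks = 2; W→S at t=0 → φ=0
RR: stance ticks = 2; W→S at t=2 → φ=6

duty=2 offsets: FL=7 FR=2 RL=0 RR=6


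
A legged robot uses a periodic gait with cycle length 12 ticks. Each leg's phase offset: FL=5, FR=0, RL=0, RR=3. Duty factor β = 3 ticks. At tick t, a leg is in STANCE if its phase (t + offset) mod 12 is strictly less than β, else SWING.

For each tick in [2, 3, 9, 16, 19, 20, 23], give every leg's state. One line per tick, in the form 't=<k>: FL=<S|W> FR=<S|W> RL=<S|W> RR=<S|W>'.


t=2: FL=W FR=S RL=S RR=W
t=3: FL=W FR=W RL=W RR=W
t=9: FL=S FR=W RL=W RR=S
t=16: FL=W FR=W RL=W RR=W
t=19: FL=S FR=W RL=W RR=W
t=20: FL=S FR=W RL=W RR=W
t=23: FL=W FR=W RL=W RR=S

t=2: phase=(7,2,2,5) vs β=3 → FL=W FR=S RL=S RR=W
t=3: phase=(8,3,3,6) vs β=3 → FL=W FR=W RL=W RR=W
t=9: phase=(2,9,9,0) vs β=3 → FL=S FR=W RL=W RR=S
t=16: phase=(9,4,4,7) vs β=3 → FL=W FR=W RL=W RR=W
t=19: phase=(0,7,7,10) vs β=3 → FL=S FR=W RL=W RR=W
t=20: phase=(1,8,8,11) vs β=3 → FL=S FR=W RL=W RR=W
t=23: phase=(4,11,11,2) vs β=3 → FL=W FR=W RL=W RR=S


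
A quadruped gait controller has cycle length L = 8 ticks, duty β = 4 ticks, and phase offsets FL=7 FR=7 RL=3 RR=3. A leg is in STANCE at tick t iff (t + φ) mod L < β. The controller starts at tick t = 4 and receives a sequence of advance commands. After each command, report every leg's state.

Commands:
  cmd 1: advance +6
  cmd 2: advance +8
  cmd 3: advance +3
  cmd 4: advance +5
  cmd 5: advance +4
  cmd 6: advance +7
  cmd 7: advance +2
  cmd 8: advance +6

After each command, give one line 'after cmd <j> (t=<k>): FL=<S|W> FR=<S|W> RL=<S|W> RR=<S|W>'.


after cmd 1 (t=10): FL=S FR=S RL=W RR=W
after cmd 2 (t=18): FL=S FR=S RL=W RR=W
after cmd 3 (t=21): FL=W FR=W RL=S RR=S
after cmd 4 (t=26): FL=S FR=S RL=W RR=W
after cmd 5 (t=30): FL=W FR=W RL=S RR=S
after cmd 6 (t=37): FL=W FR=W RL=S RR=S
after cmd 7 (t=39): FL=W FR=W RL=S RR=S
after cmd 8 (t=45): FL=W FR=W RL=S RR=S

start t=4: FL=S FR=S RL=W RR=W
cmd 1: advance +6 → t=10, phase=(1,1,5,5) → FL=S FR=S RL=W RR=W
cmd 2: advance +8 → t=18, phase=(1,1,5,5) → FL=S FR=S RL=W RR=W
cmd 3: advance +3 → t=21, phase=(4,4,0,0) → FL=W FR=W RL=S RR=S
cmd 4: advance +5 → t=26, phase=(1,1,5,5) → FL=S FR=S RL=W RR=W
cmd 5: advance +4 → t=30, phase=(5,5,1,1) → FL=W FR=W RL=S RR=S
cmd 6: advance +7 → t=37, phase=(4,4,0,0) → FL=W FR=W RL=S RR=S
cmd 7: advance +2 → t=39, phase=(6,6,2,2) → FL=W FR=W RL=S RR=S
cmd 8: advance +6 → t=45, phase=(4,4,0,0) → FL=W FR=W RL=S RR=S


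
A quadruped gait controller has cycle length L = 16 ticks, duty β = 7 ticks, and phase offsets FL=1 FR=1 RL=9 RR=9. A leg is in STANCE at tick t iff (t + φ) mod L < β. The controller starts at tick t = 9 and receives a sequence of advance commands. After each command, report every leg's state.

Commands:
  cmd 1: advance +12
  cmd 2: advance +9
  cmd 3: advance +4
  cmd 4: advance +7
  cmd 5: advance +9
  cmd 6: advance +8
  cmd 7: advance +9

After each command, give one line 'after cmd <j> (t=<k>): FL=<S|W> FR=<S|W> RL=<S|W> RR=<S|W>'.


start t=9: FL=W FR=W RL=S RR=S
cmd 1: advance +12 → t=21, phase=(6,6,14,14) → FL=S FR=S RL=W RR=W
cmd 2: advance +9 → t=30, phase=(15,15,7,7) → FL=W FR=W RL=W RR=W
cmd 3: advance +4 → t=34, phase=(3,3,11,11) → FL=S FR=S RL=W RR=W
cmd 4: advance +7 → t=41, phase=(10,10,2,2) → FL=W FR=W RL=S RR=S
cmd 5: advance +9 → t=50, phase=(3,3,11,11) → FL=S FR=S RL=W RR=W
cmd 6: advance +8 → t=58, phase=(11,11,3,3) → FL=W FR=W RL=S RR=S
cmd 7: advance +9 → t=67, phase=(4,4,12,12) → FL=S FR=S RL=W RR=W

after cmd 1 (t=21): FL=S FR=S RL=W RR=W
after cmd 2 (t=30): FL=W FR=W RL=W RR=W
after cmd 3 (t=34): FL=S FR=S RL=W RR=W
after cmd 4 (t=41): FL=W FR=W RL=S RR=S
after cmd 5 (t=50): FL=S FR=S RL=W RR=W
after cmd 6 (t=58): FL=W FR=W RL=S RR=S
after cmd 7 (t=67): FL=S FR=S RL=W RR=W


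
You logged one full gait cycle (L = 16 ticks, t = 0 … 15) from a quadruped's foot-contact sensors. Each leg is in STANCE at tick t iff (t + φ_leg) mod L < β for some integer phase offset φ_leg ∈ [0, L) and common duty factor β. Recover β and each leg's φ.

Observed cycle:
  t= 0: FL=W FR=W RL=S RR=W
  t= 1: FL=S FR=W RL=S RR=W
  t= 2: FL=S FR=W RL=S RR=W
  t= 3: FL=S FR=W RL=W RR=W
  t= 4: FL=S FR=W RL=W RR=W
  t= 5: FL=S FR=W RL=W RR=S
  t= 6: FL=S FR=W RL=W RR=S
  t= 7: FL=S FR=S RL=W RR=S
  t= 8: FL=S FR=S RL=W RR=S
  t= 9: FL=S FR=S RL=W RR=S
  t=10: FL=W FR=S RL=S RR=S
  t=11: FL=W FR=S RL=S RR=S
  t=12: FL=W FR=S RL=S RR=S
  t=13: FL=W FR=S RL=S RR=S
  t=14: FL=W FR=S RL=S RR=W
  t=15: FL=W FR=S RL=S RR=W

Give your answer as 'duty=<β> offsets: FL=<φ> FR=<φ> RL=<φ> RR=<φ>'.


duty β = stance ticks per leg = 9
FL: stance ticks = 9; W→S at t=1 → φ=15
FR: stance ticks = 9; W→S at t=7 → φ=9
RL: stance ticks = 9; W→S at t=10 → φ=6
RR: stance ticks = 9; W→S at t=5 → φ=11

duty=9 offsets: FL=15 FR=9 RL=6 RR=11


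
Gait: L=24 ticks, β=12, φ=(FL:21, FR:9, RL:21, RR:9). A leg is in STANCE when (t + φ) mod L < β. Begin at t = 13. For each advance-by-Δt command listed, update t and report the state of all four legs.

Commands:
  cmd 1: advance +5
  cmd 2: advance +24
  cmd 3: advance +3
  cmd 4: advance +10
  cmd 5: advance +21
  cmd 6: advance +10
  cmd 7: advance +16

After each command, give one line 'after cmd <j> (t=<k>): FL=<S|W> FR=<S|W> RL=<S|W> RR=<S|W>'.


after cmd 1 (t=18): FL=W FR=S RL=W RR=S
after cmd 2 (t=42): FL=W FR=S RL=W RR=S
after cmd 3 (t=45): FL=W FR=S RL=W RR=S
after cmd 4 (t=55): FL=S FR=W RL=S RR=W
after cmd 5 (t=76): FL=S FR=W RL=S RR=W
after cmd 6 (t=86): FL=S FR=W RL=S RR=W
after cmd 7 (t=102): FL=S FR=W RL=S RR=W

start t=13: FL=S FR=W RL=S RR=W
cmd 1: advance +5 → t=18, phase=(15,3,15,3) → FL=W FR=S RL=W RR=S
cmd 2: advance +24 → t=42, phase=(15,3,15,3) → FL=W FR=S RL=W RR=S
cmd 3: advance +3 → t=45, phase=(18,6,18,6) → FL=W FR=S RL=W RR=S
cmd 4: advance +10 → t=55, phase=(4,16,4,16) → FL=S FR=W RL=S RR=W
cmd 5: advance +21 → t=76, phase=(1,13,1,13) → FL=S FR=W RL=S RR=W
cmd 6: advance +10 → t=86, phase=(11,23,11,23) → FL=S FR=W RL=S RR=W
cmd 7: advance +16 → t=102, phase=(3,15,3,15) → FL=S FR=W RL=S RR=W


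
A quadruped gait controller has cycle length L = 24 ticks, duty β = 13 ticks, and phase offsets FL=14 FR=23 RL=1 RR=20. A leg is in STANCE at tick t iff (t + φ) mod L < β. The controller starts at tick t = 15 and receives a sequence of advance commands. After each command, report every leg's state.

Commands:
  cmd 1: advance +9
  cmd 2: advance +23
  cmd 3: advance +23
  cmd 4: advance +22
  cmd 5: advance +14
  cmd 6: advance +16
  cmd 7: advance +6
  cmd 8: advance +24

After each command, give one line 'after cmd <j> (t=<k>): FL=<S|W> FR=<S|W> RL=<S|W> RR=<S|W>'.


start t=15: FL=S FR=W RL=W RR=S
cmd 1: advance +9 → t=24, phase=(14,23,1,20) → FL=W FR=W RL=S RR=W
cmd 2: advance +23 → t=47, phase=(13,22,0,19) → FL=W FR=W RL=S RR=W
cmd 3: advance +23 → t=70, phase=(12,21,23,18) → FL=S FR=W RL=W RR=W
cmd 4: advance +22 → t=92, phase=(10,19,21,16) → FL=S FR=W RL=W RR=W
cmd 5: advance +14 → t=106, phase=(0,9,11,6) → FL=S FR=S RL=S RR=S
cmd 6: advance +16 → t=122, phase=(16,1,3,22) → FL=W FR=S RL=S RR=W
cmd 7: advance +6 → t=128, phase=(22,7,9,4) → FL=W FR=S RL=S RR=S
cmd 8: advance +24 → t=152, phase=(22,7,9,4) → FL=W FR=S RL=S RR=S

after cmd 1 (t=24): FL=W FR=W RL=S RR=W
after cmd 2 (t=47): FL=W FR=W RL=S RR=W
after cmd 3 (t=70): FL=S FR=W RL=W RR=W
after cmd 4 (t=92): FL=S FR=W RL=W RR=W
after cmd 5 (t=106): FL=S FR=S RL=S RR=S
after cmd 6 (t=122): FL=W FR=S RL=S RR=W
after cmd 7 (t=128): FL=W FR=S RL=S RR=S
after cmd 8 (t=152): FL=W FR=S RL=S RR=S


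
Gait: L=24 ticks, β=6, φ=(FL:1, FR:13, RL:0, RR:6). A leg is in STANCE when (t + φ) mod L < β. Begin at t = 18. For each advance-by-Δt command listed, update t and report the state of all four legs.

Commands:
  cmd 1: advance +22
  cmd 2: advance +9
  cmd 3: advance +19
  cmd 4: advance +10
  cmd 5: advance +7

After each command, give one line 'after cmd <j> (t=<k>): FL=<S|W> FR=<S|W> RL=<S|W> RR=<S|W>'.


start t=18: FL=W FR=W RL=W RR=S
cmd 1: advance +22 → t=40, phase=(17,5,16,22) → FL=W FR=S RL=W RR=W
cmd 2: advance +9 → t=49, phase=(2,14,1,7) → FL=S FR=W RL=S RR=W
cmd 3: advance +19 → t=68, phase=(21,9,20,2) → FL=W FR=W RL=W RR=S
cmd 4: advance +10 → t=78, phase=(7,19,6,12) → FL=W FR=W RL=W RR=W
cmd 5: advance +7 → t=85, phase=(14,2,13,19) → FL=W FR=S RL=W RR=W

after cmd 1 (t=40): FL=W FR=S RL=W RR=W
after cmd 2 (t=49): FL=S FR=W RL=S RR=W
after cmd 3 (t=68): FL=W FR=W RL=W RR=S
after cmd 4 (t=78): FL=W FR=W RL=W RR=W
after cmd 5 (t=85): FL=W FR=S RL=W RR=W


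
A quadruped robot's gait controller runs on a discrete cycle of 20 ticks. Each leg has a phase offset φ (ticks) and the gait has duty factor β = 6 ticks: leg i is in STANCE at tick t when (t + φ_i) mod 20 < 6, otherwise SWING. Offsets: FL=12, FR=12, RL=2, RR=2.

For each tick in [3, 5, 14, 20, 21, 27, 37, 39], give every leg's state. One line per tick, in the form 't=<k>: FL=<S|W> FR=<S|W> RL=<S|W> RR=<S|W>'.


t=3: FL=W FR=W RL=S RR=S
t=5: FL=W FR=W RL=W RR=W
t=14: FL=W FR=W RL=W RR=W
t=20: FL=W FR=W RL=S RR=S
t=21: FL=W FR=W RL=S RR=S
t=27: FL=W FR=W RL=W RR=W
t=37: FL=W FR=W RL=W RR=W
t=39: FL=W FR=W RL=S RR=S

t=3: phase=(15,15,5,5) vs β=6 → FL=W FR=W RL=S RR=S
t=5: phase=(17,17,7,7) vs β=6 → FL=W FR=W RL=W RR=W
t=14: phase=(6,6,16,16) vs β=6 → FL=W FR=W RL=W RR=W
t=20: phase=(12,12,2,2) vs β=6 → FL=W FR=W RL=S RR=S
t=21: phase=(13,13,3,3) vs β=6 → FL=W FR=W RL=S RR=S
t=27: phase=(19,19,9,9) vs β=6 → FL=W FR=W RL=W RR=W
t=37: phase=(9,9,19,19) vs β=6 → FL=W FR=W RL=W RR=W
t=39: phase=(11,11,1,1) vs β=6 → FL=W FR=W RL=S RR=S


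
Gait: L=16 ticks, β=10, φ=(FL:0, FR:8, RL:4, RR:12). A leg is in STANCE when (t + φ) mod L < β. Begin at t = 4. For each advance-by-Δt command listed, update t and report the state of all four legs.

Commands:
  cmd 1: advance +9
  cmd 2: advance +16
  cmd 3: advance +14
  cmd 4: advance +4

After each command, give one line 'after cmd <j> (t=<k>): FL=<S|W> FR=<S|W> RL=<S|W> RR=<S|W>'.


start t=4: FL=S FR=W RL=S RR=S
cmd 1: advance +9 → t=13, phase=(13,5,1,9) → FL=W FR=S RL=S RR=S
cmd 2: advance +16 → t=29, phase=(13,5,1,9) → FL=W FR=S RL=S RR=S
cmd 3: advance +14 → t=43, phase=(11,3,15,7) → FL=W FR=S RL=W RR=S
cmd 4: advance +4 → t=47, phase=(15,7,3,11) → FL=W FR=S RL=S RR=W

after cmd 1 (t=13): FL=W FR=S RL=S RR=S
after cmd 2 (t=29): FL=W FR=S RL=S RR=S
after cmd 3 (t=43): FL=W FR=S RL=W RR=S
after cmd 4 (t=47): FL=W FR=S RL=S RR=W


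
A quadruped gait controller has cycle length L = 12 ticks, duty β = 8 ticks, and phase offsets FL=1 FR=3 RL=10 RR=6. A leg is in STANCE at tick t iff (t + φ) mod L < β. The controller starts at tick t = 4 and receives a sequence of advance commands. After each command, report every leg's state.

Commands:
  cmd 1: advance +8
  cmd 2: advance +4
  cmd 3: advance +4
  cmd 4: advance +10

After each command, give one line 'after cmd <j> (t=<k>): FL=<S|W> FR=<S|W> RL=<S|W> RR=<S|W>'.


after cmd 1 (t=12): FL=S FR=S RL=W RR=S
after cmd 2 (t=16): FL=S FR=S RL=S RR=W
after cmd 3 (t=20): FL=W FR=W RL=S RR=S
after cmd 4 (t=30): FL=S FR=W RL=S RR=S

start t=4: FL=S FR=S RL=S RR=W
cmd 1: advance +8 → t=12, phase=(1,3,10,6) → FL=S FR=S RL=W RR=S
cmd 2: advance +4 → t=16, phase=(5,7,2,10) → FL=S FR=S RL=S RR=W
cmd 3: advance +4 → t=20, phase=(9,11,6,2) → FL=W FR=W RL=S RR=S
cmd 4: advance +10 → t=30, phase=(7,9,4,0) → FL=S FR=W RL=S RR=S


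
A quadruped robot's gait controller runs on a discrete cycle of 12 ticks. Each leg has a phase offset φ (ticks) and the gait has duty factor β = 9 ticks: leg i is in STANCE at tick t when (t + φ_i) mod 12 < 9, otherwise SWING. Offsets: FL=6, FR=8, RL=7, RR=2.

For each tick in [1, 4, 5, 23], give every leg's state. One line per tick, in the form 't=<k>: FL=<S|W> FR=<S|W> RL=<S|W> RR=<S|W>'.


t=1: phase=(7,9,8,3) vs β=9 → FL=S FR=W RL=S RR=S
t=4: phase=(10,0,11,6) vs β=9 → FL=W FR=S RL=W RR=S
t=5: phase=(11,1,0,7) vs β=9 → FL=W FR=S RL=S RR=S
t=23: phase=(5,7,6,1) vs β=9 → FL=S FR=S RL=S RR=S

t=1: FL=S FR=W RL=S RR=S
t=4: FL=W FR=S RL=W RR=S
t=5: FL=W FR=S RL=S RR=S
t=23: FL=S FR=S RL=S RR=S


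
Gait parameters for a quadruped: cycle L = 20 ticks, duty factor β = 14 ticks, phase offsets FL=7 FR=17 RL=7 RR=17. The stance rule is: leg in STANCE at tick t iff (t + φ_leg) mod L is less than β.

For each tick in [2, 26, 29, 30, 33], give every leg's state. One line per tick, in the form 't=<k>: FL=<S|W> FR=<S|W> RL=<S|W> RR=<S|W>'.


t=2: phase=(9,19,9,19) vs β=14 → FL=S FR=W RL=S RR=W
t=26: phase=(13,3,13,3) vs β=14 → FL=S FR=S RL=S RR=S
t=29: phase=(16,6,16,6) vs β=14 → FL=W FR=S RL=W RR=S
t=30: phase=(17,7,17,7) vs β=14 → FL=W FR=S RL=W RR=S
t=33: phase=(0,10,0,10) vs β=14 → FL=S FR=S RL=S RR=S

t=2: FL=S FR=W RL=S RR=W
t=26: FL=S FR=S RL=S RR=S
t=29: FL=W FR=S RL=W RR=S
t=30: FL=W FR=S RL=W RR=S
t=33: FL=S FR=S RL=S RR=S


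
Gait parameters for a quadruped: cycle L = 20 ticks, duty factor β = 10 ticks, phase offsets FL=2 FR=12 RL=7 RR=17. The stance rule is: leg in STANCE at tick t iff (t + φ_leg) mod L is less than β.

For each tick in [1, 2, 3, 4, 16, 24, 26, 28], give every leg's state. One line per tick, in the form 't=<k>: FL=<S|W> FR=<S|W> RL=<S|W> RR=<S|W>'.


t=1: phase=(3,13,8,18) vs β=10 → FL=S FR=W RL=S RR=W
t=2: phase=(4,14,9,19) vs β=10 → FL=S FR=W RL=S RR=W
t=3: phase=(5,15,10,0) vs β=10 → FL=S FR=W RL=W RR=S
t=4: phase=(6,16,11,1) vs β=10 → FL=S FR=W RL=W RR=S
t=16: phase=(18,8,3,13) vs β=10 → FL=W FR=S RL=S RR=W
t=24: phase=(6,16,11,1) vs β=10 → FL=S FR=W RL=W RR=S
t=26: phase=(8,18,13,3) vs β=10 → FL=S FR=W RL=W RR=S
t=28: phase=(10,0,15,5) vs β=10 → FL=W FR=S RL=W RR=S

t=1: FL=S FR=W RL=S RR=W
t=2: FL=S FR=W RL=S RR=W
t=3: FL=S FR=W RL=W RR=S
t=4: FL=S FR=W RL=W RR=S
t=16: FL=W FR=S RL=S RR=W
t=24: FL=S FR=W RL=W RR=S
t=26: FL=S FR=W RL=W RR=S
t=28: FL=W FR=S RL=W RR=S


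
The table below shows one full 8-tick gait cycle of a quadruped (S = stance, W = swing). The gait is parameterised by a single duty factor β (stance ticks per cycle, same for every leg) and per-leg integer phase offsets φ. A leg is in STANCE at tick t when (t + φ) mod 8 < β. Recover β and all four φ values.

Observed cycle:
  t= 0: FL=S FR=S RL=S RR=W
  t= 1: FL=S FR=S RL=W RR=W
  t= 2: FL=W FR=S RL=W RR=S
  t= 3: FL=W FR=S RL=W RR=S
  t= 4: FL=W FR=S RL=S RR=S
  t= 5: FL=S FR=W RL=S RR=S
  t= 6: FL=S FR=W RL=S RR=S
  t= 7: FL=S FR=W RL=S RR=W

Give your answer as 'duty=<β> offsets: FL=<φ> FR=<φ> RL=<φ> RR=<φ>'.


duty=5 offsets: FL=3 FR=0 RL=4 RR=6

duty β = stance ticks per leg = 5
FL: stance ticks = 5; W→S at t=5 → φ=3
FR: stance ticks = 5; W→S at t=0 → φ=0
RL: stance ticks = 5; W→S at t=4 → φ=4
RR: stance ticks = 5; W→S at t=2 → φ=6


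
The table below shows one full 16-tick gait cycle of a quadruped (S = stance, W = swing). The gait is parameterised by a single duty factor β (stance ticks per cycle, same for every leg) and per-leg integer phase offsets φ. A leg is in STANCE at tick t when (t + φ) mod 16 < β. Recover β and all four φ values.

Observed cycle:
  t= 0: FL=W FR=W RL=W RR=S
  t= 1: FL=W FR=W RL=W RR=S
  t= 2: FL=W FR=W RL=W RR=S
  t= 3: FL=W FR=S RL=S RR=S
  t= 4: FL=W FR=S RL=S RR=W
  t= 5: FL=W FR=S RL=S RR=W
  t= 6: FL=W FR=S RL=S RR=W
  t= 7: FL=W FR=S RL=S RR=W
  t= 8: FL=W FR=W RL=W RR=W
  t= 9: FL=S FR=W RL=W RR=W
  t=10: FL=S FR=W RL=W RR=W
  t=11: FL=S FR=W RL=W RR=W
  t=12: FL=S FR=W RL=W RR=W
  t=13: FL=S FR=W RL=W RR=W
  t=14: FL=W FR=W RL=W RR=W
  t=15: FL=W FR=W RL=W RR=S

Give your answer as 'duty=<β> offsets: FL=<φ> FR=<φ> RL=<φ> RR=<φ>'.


duty=5 offsets: FL=7 FR=13 RL=13 RR=1

duty β = stance ticks per leg = 5
FL: stance ticks = 5; W→S at t=9 → φ=7
FR: stance ticks = 5; W→S at t=3 → φ=13
RL: stance ticks = 5; W→S at t=3 → φ=13
RR: stance ticks = 5; W→S at t=15 → φ=1


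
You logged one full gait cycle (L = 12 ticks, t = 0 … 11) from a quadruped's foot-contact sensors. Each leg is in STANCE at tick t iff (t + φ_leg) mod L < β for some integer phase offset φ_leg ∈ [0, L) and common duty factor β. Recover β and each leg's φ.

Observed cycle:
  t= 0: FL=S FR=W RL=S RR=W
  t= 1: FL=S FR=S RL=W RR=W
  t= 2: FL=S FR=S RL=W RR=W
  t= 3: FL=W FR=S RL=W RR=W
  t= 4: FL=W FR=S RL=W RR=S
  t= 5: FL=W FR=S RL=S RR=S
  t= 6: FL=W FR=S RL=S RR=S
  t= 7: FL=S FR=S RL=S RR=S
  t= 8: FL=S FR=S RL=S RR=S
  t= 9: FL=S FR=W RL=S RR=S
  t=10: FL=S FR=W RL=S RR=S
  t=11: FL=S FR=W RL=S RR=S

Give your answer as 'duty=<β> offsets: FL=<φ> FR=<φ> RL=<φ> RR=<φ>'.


duty β = stance ticks per leg = 8
FL: stance ticks = 8; W→S at t=7 → φ=5
FR: stance ticks = 8; W→S at t=1 → φ=11
RL: stance ticks = 8; W→S at t=5 → φ=7
RR: stance ticks = 8; W→S at t=4 → φ=8

duty=8 offsets: FL=5 FR=11 RL=7 RR=8


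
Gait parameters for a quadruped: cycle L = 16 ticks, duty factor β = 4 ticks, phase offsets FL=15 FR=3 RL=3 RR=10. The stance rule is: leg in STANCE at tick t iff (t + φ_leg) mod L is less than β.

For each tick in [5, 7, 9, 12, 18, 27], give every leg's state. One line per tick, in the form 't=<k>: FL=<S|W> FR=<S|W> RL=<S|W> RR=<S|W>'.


t=5: phase=(4,8,8,15) vs β=4 → FL=W FR=W RL=W RR=W
t=7: phase=(6,10,10,1) vs β=4 → FL=W FR=W RL=W RR=S
t=9: phase=(8,12,12,3) vs β=4 → FL=W FR=W RL=W RR=S
t=12: phase=(11,15,15,6) vs β=4 → FL=W FR=W RL=W RR=W
t=18: phase=(1,5,5,12) vs β=4 → FL=S FR=W RL=W RR=W
t=27: phase=(10,14,14,5) vs β=4 → FL=W FR=W RL=W RR=W

t=5: FL=W FR=W RL=W RR=W
t=7: FL=W FR=W RL=W RR=S
t=9: FL=W FR=W RL=W RR=S
t=12: FL=W FR=W RL=W RR=W
t=18: FL=S FR=W RL=W RR=W
t=27: FL=W FR=W RL=W RR=W


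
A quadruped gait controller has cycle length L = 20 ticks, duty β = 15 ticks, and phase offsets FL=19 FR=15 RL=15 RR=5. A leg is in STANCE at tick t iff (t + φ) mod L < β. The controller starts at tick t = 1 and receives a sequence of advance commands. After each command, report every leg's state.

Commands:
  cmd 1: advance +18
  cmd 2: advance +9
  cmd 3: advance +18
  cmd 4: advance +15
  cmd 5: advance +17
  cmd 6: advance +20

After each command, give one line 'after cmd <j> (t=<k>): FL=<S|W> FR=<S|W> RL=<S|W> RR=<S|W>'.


after cmd 1 (t=19): FL=W FR=S RL=S RR=S
after cmd 2 (t=28): FL=S FR=S RL=S RR=S
after cmd 3 (t=46): FL=S FR=S RL=S RR=S
after cmd 4 (t=61): FL=S FR=W RL=W RR=S
after cmd 5 (t=78): FL=W FR=S RL=S RR=S
after cmd 6 (t=98): FL=W FR=S RL=S RR=S

start t=1: FL=S FR=W RL=W RR=S
cmd 1: advance +18 → t=19, phase=(18,14,14,4) → FL=W FR=S RL=S RR=S
cmd 2: advance +9 → t=28, phase=(7,3,3,13) → FL=S FR=S RL=S RR=S
cmd 3: advance +18 → t=46, phase=(5,1,1,11) → FL=S FR=S RL=S RR=S
cmd 4: advance +15 → t=61, phase=(0,16,16,6) → FL=S FR=W RL=W RR=S
cmd 5: advance +17 → t=78, phase=(17,13,13,3) → FL=W FR=S RL=S RR=S
cmd 6: advance +20 → t=98, phase=(17,13,13,3) → FL=W FR=S RL=S RR=S


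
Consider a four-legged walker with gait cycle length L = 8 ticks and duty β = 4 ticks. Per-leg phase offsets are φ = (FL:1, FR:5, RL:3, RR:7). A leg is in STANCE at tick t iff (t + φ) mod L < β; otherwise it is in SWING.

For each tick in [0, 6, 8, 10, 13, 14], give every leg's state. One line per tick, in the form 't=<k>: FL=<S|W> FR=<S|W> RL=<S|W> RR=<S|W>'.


t=0: phase=(1,5,3,7) vs β=4 → FL=S FR=W RL=S RR=W
t=6: phase=(7,3,1,5) vs β=4 → FL=W FR=S RL=S RR=W
t=8: phase=(1,5,3,7) vs β=4 → FL=S FR=W RL=S RR=W
t=10: phase=(3,7,5,1) vs β=4 → FL=S FR=W RL=W RR=S
t=13: phase=(6,2,0,4) vs β=4 → FL=W FR=S RL=S RR=W
t=14: phase=(7,3,1,5) vs β=4 → FL=W FR=S RL=S RR=W

t=0: FL=S FR=W RL=S RR=W
t=6: FL=W FR=S RL=S RR=W
t=8: FL=S FR=W RL=S RR=W
t=10: FL=S FR=W RL=W RR=S
t=13: FL=W FR=S RL=S RR=W
t=14: FL=W FR=S RL=S RR=W


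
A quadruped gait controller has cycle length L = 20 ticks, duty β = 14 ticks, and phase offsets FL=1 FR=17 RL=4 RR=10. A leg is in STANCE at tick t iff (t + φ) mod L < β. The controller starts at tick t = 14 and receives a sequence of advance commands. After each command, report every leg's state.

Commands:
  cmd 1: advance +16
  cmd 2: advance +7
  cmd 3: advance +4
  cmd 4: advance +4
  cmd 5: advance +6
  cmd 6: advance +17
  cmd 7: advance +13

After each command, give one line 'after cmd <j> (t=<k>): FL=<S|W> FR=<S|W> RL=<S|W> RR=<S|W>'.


start t=14: FL=W FR=S RL=W RR=S
cmd 1: advance +16 → t=30, phase=(11,7,14,0) → FL=S FR=S RL=W RR=S
cmd 2: advance +7 → t=37, phase=(18,14,1,7) → FL=W FR=W RL=S RR=S
cmd 3: advance +4 → t=41, phase=(2,18,5,11) → FL=S FR=W RL=S RR=S
cmd 4: advance +4 → t=45, phase=(6,2,9,15) → FL=S FR=S RL=S RR=W
cmd 5: advance +6 → t=51, phase=(12,8,15,1) → FL=S FR=S RL=W RR=S
cmd 6: advance +17 → t=68, phase=(9,5,12,18) → FL=S FR=S RL=S RR=W
cmd 7: advance +13 → t=81, phase=(2,18,5,11) → FL=S FR=W RL=S RR=S

after cmd 1 (t=30): FL=S FR=S RL=W RR=S
after cmd 2 (t=37): FL=W FR=W RL=S RR=S
after cmd 3 (t=41): FL=S FR=W RL=S RR=S
after cmd 4 (t=45): FL=S FR=S RL=S RR=W
after cmd 5 (t=51): FL=S FR=S RL=W RR=S
after cmd 6 (t=68): FL=S FR=S RL=S RR=W
after cmd 7 (t=81): FL=S FR=W RL=S RR=S


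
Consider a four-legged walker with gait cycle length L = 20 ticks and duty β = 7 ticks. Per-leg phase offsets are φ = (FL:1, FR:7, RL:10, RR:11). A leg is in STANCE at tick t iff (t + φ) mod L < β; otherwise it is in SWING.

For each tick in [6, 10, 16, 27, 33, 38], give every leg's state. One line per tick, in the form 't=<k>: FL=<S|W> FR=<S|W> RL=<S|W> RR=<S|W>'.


t=6: phase=(7,13,16,17) vs β=7 → FL=W FR=W RL=W RR=W
t=10: phase=(11,17,0,1) vs β=7 → FL=W FR=W RL=S RR=S
t=16: phase=(17,3,6,7) vs β=7 → FL=W FR=S RL=S RR=W
t=27: phase=(8,14,17,18) vs β=7 → FL=W FR=W RL=W RR=W
t=33: phase=(14,0,3,4) vs β=7 → FL=W FR=S RL=S RR=S
t=38: phase=(19,5,8,9) vs β=7 → FL=W FR=S RL=W RR=W

t=6: FL=W FR=W RL=W RR=W
t=10: FL=W FR=W RL=S RR=S
t=16: FL=W FR=S RL=S RR=W
t=27: FL=W FR=W RL=W RR=W
t=33: FL=W FR=S RL=S RR=S
t=38: FL=W FR=S RL=W RR=W


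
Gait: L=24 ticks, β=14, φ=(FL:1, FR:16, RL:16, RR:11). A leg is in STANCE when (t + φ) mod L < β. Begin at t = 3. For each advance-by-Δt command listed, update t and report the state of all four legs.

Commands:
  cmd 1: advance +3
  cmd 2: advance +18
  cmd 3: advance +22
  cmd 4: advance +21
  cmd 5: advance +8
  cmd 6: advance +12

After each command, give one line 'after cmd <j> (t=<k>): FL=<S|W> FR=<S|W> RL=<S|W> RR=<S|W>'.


start t=3: FL=S FR=W RL=W RR=W
cmd 1: advance +3 → t=6, phase=(7,22,22,17) → FL=S FR=W RL=W RR=W
cmd 2: advance +18 → t=24, phase=(1,16,16,11) → FL=S FR=W RL=W RR=S
cmd 3: advance +22 → t=46, phase=(23,14,14,9) → FL=W FR=W RL=W RR=S
cmd 4: advance +21 → t=67, phase=(20,11,11,6) → FL=W FR=S RL=S RR=S
cmd 5: advance +8 → t=75, phase=(4,19,19,14) → FL=S FR=W RL=W RR=W
cmd 6: advance +12 → t=87, phase=(16,7,7,2) → FL=W FR=S RL=S RR=S

after cmd 1 (t=6): FL=S FR=W RL=W RR=W
after cmd 2 (t=24): FL=S FR=W RL=W RR=S
after cmd 3 (t=46): FL=W FR=W RL=W RR=S
after cmd 4 (t=67): FL=W FR=S RL=S RR=S
after cmd 5 (t=75): FL=S FR=W RL=W RR=W
after cmd 6 (t=87): FL=W FR=S RL=S RR=S


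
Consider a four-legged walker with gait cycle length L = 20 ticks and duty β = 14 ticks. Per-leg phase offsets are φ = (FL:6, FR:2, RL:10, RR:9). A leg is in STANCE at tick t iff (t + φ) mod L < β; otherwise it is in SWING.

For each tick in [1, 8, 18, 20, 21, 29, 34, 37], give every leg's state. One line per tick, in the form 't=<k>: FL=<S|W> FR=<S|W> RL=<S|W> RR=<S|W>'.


t=1: phase=(7,3,11,10) vs β=14 → FL=S FR=S RL=S RR=S
t=8: phase=(14,10,18,17) vs β=14 → FL=W FR=S RL=W RR=W
t=18: phase=(4,0,8,7) vs β=14 → FL=S FR=S RL=S RR=S
t=20: phase=(6,2,10,9) vs β=14 → FL=S FR=S RL=S RR=S
t=21: phase=(7,3,11,10) vs β=14 → FL=S FR=S RL=S RR=S
t=29: phase=(15,11,19,18) vs β=14 → FL=W FR=S RL=W RR=W
t=34: phase=(0,16,4,3) vs β=14 → FL=S FR=W RL=S RR=S
t=37: phase=(3,19,7,6) vs β=14 → FL=S FR=W RL=S RR=S

t=1: FL=S FR=S RL=S RR=S
t=8: FL=W FR=S RL=W RR=W
t=18: FL=S FR=S RL=S RR=S
t=20: FL=S FR=S RL=S RR=S
t=21: FL=S FR=S RL=S RR=S
t=29: FL=W FR=S RL=W RR=W
t=34: FL=S FR=W RL=S RR=S
t=37: FL=S FR=W RL=S RR=S


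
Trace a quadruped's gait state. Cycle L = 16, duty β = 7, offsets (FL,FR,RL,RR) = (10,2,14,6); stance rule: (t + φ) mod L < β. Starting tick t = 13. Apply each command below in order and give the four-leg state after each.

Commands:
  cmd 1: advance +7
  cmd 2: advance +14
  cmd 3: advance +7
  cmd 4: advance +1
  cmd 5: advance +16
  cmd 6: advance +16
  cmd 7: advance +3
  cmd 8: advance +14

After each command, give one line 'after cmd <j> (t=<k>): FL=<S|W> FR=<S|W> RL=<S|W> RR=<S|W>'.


start t=13: FL=W FR=W RL=W RR=S
cmd 1: advance +7 → t=20, phase=(14,6,2,10) → FL=W FR=S RL=S RR=W
cmd 2: advance +14 → t=34, phase=(12,4,0,8) → FL=W FR=S RL=S RR=W
cmd 3: advance +7 → t=41, phase=(3,11,7,15) → FL=S FR=W RL=W RR=W
cmd 4: advance +1 → t=42, phase=(4,12,8,0) → FL=S FR=W RL=W RR=S
cmd 5: advance +16 → t=58, phase=(4,12,8,0) → FL=S FR=W RL=W RR=S
cmd 6: advance +16 → t=74, phase=(4,12,8,0) → FL=S FR=W RL=W RR=S
cmd 7: advance +3 → t=77, phase=(7,15,11,3) → FL=W FR=W RL=W RR=S
cmd 8: advance +14 → t=91, phase=(5,13,9,1) → FL=S FR=W RL=W RR=S

after cmd 1 (t=20): FL=W FR=S RL=S RR=W
after cmd 2 (t=34): FL=W FR=S RL=S RR=W
after cmd 3 (t=41): FL=S FR=W RL=W RR=W
after cmd 4 (t=42): FL=S FR=W RL=W RR=S
after cmd 5 (t=58): FL=S FR=W RL=W RR=S
after cmd 6 (t=74): FL=S FR=W RL=W RR=S
after cmd 7 (t=77): FL=W FR=W RL=W RR=S
after cmd 8 (t=91): FL=S FR=W RL=W RR=S


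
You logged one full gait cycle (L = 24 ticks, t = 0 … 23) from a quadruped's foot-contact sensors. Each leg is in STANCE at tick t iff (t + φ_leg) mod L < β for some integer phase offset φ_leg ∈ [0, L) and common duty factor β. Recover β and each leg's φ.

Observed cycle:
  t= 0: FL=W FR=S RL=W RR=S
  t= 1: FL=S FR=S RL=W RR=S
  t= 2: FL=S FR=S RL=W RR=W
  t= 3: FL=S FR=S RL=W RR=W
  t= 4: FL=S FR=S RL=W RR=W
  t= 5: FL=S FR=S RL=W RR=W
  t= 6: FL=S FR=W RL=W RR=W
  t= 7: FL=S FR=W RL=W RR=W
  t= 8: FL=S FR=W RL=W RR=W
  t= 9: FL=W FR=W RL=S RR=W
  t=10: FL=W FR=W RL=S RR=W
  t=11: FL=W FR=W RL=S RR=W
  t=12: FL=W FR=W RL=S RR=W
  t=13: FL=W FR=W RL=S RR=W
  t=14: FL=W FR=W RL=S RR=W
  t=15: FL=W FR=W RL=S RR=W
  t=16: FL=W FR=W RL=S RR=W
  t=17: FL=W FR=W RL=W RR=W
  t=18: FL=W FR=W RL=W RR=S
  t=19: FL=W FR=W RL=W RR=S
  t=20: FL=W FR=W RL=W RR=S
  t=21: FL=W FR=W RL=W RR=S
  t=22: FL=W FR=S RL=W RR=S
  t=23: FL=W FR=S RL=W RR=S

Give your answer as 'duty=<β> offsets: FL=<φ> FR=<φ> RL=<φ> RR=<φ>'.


duty β = stance ticks per leg = 8
FL: stance ticks = 8; W→S at t=1 → φ=23
FR: stance ticks = 8; W→S at t=22 → φ=2
RL: stance ticks = 8; W→S at t=9 → φ=15
RR: stance ticks = 8; W→S at t=18 → φ=6

duty=8 offsets: FL=23 FR=2 RL=15 RR=6


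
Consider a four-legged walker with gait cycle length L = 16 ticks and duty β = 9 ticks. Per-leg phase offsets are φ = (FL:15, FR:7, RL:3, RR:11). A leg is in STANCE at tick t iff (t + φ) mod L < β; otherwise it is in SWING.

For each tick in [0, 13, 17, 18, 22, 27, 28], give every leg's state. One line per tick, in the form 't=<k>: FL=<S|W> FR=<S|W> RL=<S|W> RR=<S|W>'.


t=0: phase=(15,7,3,11) vs β=9 → FL=W FR=S RL=S RR=W
t=13: phase=(12,4,0,8) vs β=9 → FL=W FR=S RL=S RR=S
t=17: phase=(0,8,4,12) vs β=9 → FL=S FR=S RL=S RR=W
t=18: phase=(1,9,5,13) vs β=9 → FL=S FR=W RL=S RR=W
t=22: phase=(5,13,9,1) vs β=9 → FL=S FR=W RL=W RR=S
t=27: phase=(10,2,14,6) vs β=9 → FL=W FR=S RL=W RR=S
t=28: phase=(11,3,15,7) vs β=9 → FL=W FR=S RL=W RR=S

t=0: FL=W FR=S RL=S RR=W
t=13: FL=W FR=S RL=S RR=S
t=17: FL=S FR=S RL=S RR=W
t=18: FL=S FR=W RL=S RR=W
t=22: FL=S FR=W RL=W RR=S
t=27: FL=W FR=S RL=W RR=S
t=28: FL=W FR=S RL=W RR=S


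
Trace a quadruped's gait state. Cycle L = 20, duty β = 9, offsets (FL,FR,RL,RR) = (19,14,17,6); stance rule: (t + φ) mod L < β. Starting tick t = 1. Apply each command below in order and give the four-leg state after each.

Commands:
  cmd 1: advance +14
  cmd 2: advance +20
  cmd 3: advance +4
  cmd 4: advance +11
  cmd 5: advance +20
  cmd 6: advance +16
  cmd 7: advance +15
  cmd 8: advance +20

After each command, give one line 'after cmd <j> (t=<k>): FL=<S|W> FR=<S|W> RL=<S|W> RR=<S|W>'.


after cmd 1 (t=15): FL=W FR=W RL=W RR=S
after cmd 2 (t=35): FL=W FR=W RL=W RR=S
after cmd 3 (t=39): FL=W FR=W RL=W RR=S
after cmd 4 (t=50): FL=W FR=S RL=S RR=W
after cmd 5 (t=70): FL=W FR=S RL=S RR=W
after cmd 6 (t=86): FL=S FR=S RL=S RR=W
after cmd 7 (t=101): FL=S FR=W RL=W RR=S
after cmd 8 (t=121): FL=S FR=W RL=W RR=S

start t=1: FL=S FR=W RL=W RR=S
cmd 1: advance +14 → t=15, phase=(14,9,12,1) → FL=W FR=W RL=W RR=S
cmd 2: advance +20 → t=35, phase=(14,9,12,1) → FL=W FR=W RL=W RR=S
cmd 3: advance +4 → t=39, phase=(18,13,16,5) → FL=W FR=W RL=W RR=S
cmd 4: advance +11 → t=50, phase=(9,4,7,16) → FL=W FR=S RL=S RR=W
cmd 5: advance +20 → t=70, phase=(9,4,7,16) → FL=W FR=S RL=S RR=W
cmd 6: advance +16 → t=86, phase=(5,0,3,12) → FL=S FR=S RL=S RR=W
cmd 7: advance +15 → t=101, phase=(0,15,18,7) → FL=S FR=W RL=W RR=S
cmd 8: advance +20 → t=121, phase=(0,15,18,7) → FL=S FR=W RL=W RR=S


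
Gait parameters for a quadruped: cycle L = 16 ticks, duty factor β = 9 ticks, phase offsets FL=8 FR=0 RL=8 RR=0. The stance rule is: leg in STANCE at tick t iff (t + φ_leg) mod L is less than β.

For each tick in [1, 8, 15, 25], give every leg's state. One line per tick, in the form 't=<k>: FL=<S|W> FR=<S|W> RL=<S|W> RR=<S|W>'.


t=1: FL=W FR=S RL=W RR=S
t=8: FL=S FR=S RL=S RR=S
t=15: FL=S FR=W RL=S RR=W
t=25: FL=S FR=W RL=S RR=W

t=1: phase=(9,1,9,1) vs β=9 → FL=W FR=S RL=W RR=S
t=8: phase=(0,8,0,8) vs β=9 → FL=S FR=S RL=S RR=S
t=15: phase=(7,15,7,15) vs β=9 → FL=S FR=W RL=S RR=W
t=25: phase=(1,9,1,9) vs β=9 → FL=S FR=W RL=S RR=W


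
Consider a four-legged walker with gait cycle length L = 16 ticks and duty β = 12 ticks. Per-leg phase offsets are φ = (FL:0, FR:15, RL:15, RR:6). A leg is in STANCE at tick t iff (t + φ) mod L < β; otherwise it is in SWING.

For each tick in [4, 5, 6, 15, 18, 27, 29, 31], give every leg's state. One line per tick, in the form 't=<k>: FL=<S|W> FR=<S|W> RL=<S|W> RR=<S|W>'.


t=4: phase=(4,3,3,10) vs β=12 → FL=S FR=S RL=S RR=S
t=5: phase=(5,4,4,11) vs β=12 → FL=S FR=S RL=S RR=S
t=6: phase=(6,5,5,12) vs β=12 → FL=S FR=S RL=S RR=W
t=15: phase=(15,14,14,5) vs β=12 → FL=W FR=W RL=W RR=S
t=18: phase=(2,1,1,8) vs β=12 → FL=S FR=S RL=S RR=S
t=27: phase=(11,10,10,1) vs β=12 → FL=S FR=S RL=S RR=S
t=29: phase=(13,12,12,3) vs β=12 → FL=W FR=W RL=W RR=S
t=31: phase=(15,14,14,5) vs β=12 → FL=W FR=W RL=W RR=S

t=4: FL=S FR=S RL=S RR=S
t=5: FL=S FR=S RL=S RR=S
t=6: FL=S FR=S RL=S RR=W
t=15: FL=W FR=W RL=W RR=S
t=18: FL=S FR=S RL=S RR=S
t=27: FL=S FR=S RL=S RR=S
t=29: FL=W FR=W RL=W RR=S
t=31: FL=W FR=W RL=W RR=S
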